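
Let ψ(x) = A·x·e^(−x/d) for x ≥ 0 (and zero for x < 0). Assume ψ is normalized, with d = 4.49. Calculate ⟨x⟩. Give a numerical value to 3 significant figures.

By definition ⟨x⟩ = ∫ x |ψ(x)|² dx.
With ∫₀^∞ x^3 e^(−αx) dx = 3!/α^4, since the A² factors cancel between numerator and denominator, ⟨x⟩ = 3·d/2.
Putting d = 4.49 gives 6.735.

⟨x⟩ ≈ 6.74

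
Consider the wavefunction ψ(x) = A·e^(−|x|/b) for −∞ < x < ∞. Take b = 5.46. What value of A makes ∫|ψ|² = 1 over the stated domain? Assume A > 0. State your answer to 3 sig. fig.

We need A² ∫|f|² dx = 1, taking the integral from −∞ to ∞.
Carrying out the integral gives A² · b.
Setting this equal to 1 gives A² = 1/(b).
Plugging in b = 5.46 yields A = 0.4280.

A ≈ 0.428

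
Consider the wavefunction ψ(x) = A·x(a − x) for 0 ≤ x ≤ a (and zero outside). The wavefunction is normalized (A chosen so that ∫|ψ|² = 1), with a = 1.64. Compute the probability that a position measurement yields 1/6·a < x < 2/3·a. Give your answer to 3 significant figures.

P ≈ 0.755

|ψ|² is the probability density, so P = ∫_{1/6·a}^{2/3·a} |ψ|² dx.
With A² fixed by ∫|ψ|² = 1, i.e. A² = (a^5/30)^(−1), substitute and integrate.
In terms of u = x/a (A² and the length scale cancel between numerator and denominator), P = [∫_{1/6}^{2/3} u^2·(1 - u)^2 du] / [∫_{0}^{1} u^2·(1 - u)^2 du].
An antiderivative of u^2·(1 - u)^2 is u^3·(6·u^2 - 15·u + 10)/30; evaluating from 1/6 to 2/3 gives 163/6480, while the full integral is 1/30.
The result is P = 163/216.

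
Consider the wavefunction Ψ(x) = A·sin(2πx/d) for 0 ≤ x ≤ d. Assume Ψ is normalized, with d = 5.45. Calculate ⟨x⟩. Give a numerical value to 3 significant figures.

⟨x⟩ ≈ 2.73

The expectation value is the |Ψ|²-weighted average of x: ∫ x|Ψ|² dx.
With ∫₀^d sin²(nπx/d) dx = d/2, since the A² factors cancel between numerator and denominator, ⟨x⟩ = d/2.
Putting d = 5.45 gives 2.725.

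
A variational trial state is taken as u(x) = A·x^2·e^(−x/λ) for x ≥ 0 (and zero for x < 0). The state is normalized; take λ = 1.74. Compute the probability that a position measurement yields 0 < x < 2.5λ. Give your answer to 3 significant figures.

P ≈ 0.560

|u|² is the probability density, so P = ∫_{0}^{2.5λ} |u|² dx.
Since A² = 1/(3·λ^5/4), this is the region integral divided by the full normalization integral.
In terms of t = x/λ (A² and the length scale cancel between numerator and denominator), P = [∫_{0}^{2.5} t^4·e^(-2·t) dt] / [∫_{0}^{∞} t^4·e^(-2·t) dt].
An antiderivative of t^4·e^(-2·t) is -(t^4/2 + t^3 + 3·t^2/2 + 3·t/2 + 3/4)·e^(-2·t); evaluating from 0 to 2.5 gives 3/4 - 1569·e^(-5)/32, while the full integral is 3/4.
Taking the ratio, P = 0.5595.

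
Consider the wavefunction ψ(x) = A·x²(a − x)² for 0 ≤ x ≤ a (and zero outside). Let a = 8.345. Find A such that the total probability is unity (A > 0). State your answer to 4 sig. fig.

The normalization condition is ∫|ψ|² dx = 1 from 0 to a.
Expanding the polynomial and integrating term by term, the integral (without the A² prefactor) comes out to a^9/630.
So A² = (a^9/630)^(−1).
Substituting a = 8.345 gives A² = 0.0000032100, so A = 0.0017916.

A ≈ 0.001792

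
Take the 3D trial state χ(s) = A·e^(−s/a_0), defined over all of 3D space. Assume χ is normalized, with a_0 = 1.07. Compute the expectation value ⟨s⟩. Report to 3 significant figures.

The expectation value is the |χ|²-weighted average of s: ∫ s|χ|² 4πs² ds.
Using ∫₀^∞ sⁿ e^(−αs) ds = n!/αⁿ⁺¹, since the A² factors cancel between numerator and denominator, ⟨s⟩ = 3·a_0/2.
Putting a_0 = 1.07 gives 1.605.

⟨s⟩ ≈ 1.61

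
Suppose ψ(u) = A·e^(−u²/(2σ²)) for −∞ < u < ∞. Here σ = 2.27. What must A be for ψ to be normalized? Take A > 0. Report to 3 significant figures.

Normalization requires ∫|ψ|² du = 1, integrated from −∞ to ∞.
With ψ = A·e^(−u²/(2σ²)), the integral evaluates to A²·[√(π)·σ].
Hence A² = 1/[√(π)·σ].
Plugging in σ = 2.27 yields A = 0.4985.

A ≈ 0.499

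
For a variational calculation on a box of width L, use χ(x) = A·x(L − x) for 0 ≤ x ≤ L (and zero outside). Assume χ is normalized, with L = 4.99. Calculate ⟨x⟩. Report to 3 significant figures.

⟨x⟩ ≈ 2.50

By definition ⟨x⟩ = ∫ x |χ(x)|² dx.
Expanding the polynomial and integrating term by term, since the A² factors cancel between numerator and denominator, ⟨x⟩ = L/2.
With L = 4.99, ⟨x⟩ = 2.495.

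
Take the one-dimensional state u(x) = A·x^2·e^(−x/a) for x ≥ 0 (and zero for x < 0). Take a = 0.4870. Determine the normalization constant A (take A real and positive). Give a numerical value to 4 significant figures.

A ≈ 6.977

Normalization requires ∫|u|² dx = 1, integrated from 0 to ∞.
With ∫₀^∞ x^4 e^(−αx) dx = 4!/α^5, carrying out the integral gives A² · 3·a^5/4.
Plugging in a = 0.4870 yields A = 6.9767.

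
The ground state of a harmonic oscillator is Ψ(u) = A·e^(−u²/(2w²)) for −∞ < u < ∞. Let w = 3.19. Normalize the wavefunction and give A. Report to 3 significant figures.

The normalization condition is ∫|Ψ|² du = 1 from −∞ to ∞.
With ∫_{−∞}^{∞} u^(2m) e^(−αu²) du = (2m−1)!!·√π / (2^m α^(m+1/2)), with Ψ = A·e^(−u²/(2w²)), the integral evaluates to A²·[√(π)·w].
So A² = (√(π)·w)^(−1).
With w = 3.19: A² = 0.1769 and A = 0.4205.

A ≈ 0.421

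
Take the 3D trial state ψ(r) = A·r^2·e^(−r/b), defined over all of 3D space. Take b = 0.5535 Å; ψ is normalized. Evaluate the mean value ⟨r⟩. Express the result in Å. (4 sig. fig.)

⟨r⟩ = ∫ r |ψ|² 4πr² dr over the full domain.
The ratio of the moment integral to the normalization integral gives ⟨r⟩ = 7·b/2.
Putting b = 0.5535 gives 1.9373.

⟨r⟩ ≈ 1.937 Å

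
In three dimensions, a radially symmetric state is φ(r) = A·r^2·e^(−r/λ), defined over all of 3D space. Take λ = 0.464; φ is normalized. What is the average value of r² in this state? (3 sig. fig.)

⟨r^2⟩ ≈ 3.01

The expectation value is the |φ|²-weighted average of r^2: ∫ r^2|φ|² 4πr² dr.
Recall ∫₀^∞ r^m e^(−r/β) dr = m!·β^(m+1), since the A² factors cancel between numerator and denominator, ⟨r²⟩ = 14·λ^2.
Putting λ = 0.464 gives 3.014.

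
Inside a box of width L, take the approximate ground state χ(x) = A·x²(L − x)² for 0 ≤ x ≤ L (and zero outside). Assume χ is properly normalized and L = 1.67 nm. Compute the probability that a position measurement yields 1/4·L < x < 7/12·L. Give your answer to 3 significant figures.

P ≈ 0.649

|χ|² is the probability density, so P = ∫_{1/4·L}^{7/12·L} |χ|² dx.
Since A² = 1/(L^9/630), this is the region integral divided by the full normalization integral.
Substituting u = x/L, A² and the length scale cancel in the ratio: P = ∫_{1/4}^{7/12} u^4·(1 - u)^4 du / ∫_{0}^{1} u^4·(1 - u)^4 du.
With ∫ u^4·(1 - u)^4 du = u^5·(70·u^4 - 315·u^3 + 540·u^2 - 420·u + 126)/630 + C, the region integral is ≈ 0.0010298 and the full one is 1/630.
This works out to P = 0.6487.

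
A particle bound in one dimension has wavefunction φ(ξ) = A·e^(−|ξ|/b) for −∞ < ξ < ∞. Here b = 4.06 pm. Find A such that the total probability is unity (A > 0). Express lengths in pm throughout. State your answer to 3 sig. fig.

A ≈ 0.496 pm^(-1/2)

Normalization requires ∫|φ|² dξ = 1, integrated from −∞ to ∞.
∫|φ|² dξ = A²·(b).
With b = 4.06: A² = 0.2463 and A = 0.4963.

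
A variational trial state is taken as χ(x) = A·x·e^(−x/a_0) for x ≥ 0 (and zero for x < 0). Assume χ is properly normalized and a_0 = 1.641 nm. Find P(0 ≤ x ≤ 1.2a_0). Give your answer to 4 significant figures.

The probability is P = ∫ |χ|² dx over [0, 1.2a_0].
Since A² = 1/(a_0^3/4), this is the region integral divided by the full normalization integral.
Let u = x/a_0; then A² and the length scale cancel, so P = ∫_{0}^{1.2} u^2·e^(-2·u) du ÷ ∫_{0}^{∞} u^2·e^(-2·u) du.
Using ∫ u^2·e^(-2·u) du = -(2·u^2 + 2·u + 1)·e^(-2·u)/4, the numerator is 1/4 - 157·e^(-12/5)/100 and the denominator is 1/4.
This works out to P = 0.43029.

P ≈ 0.4303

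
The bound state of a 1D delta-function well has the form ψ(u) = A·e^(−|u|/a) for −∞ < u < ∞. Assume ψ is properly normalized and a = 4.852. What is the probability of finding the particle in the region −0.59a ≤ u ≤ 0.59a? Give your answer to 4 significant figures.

P ≈ 0.6927

The probability is P = ∫ |ψ|² du over [−0.59a, 0.59a].
With A² fixed by ∫|ψ|² = 1, i.e. A² = (a)^(−1), substitute and integrate.
By symmetry take twice the u ≥ 0 contribution in numerator and denominator; the 2's cancel. In terms of t = u/a (A² and the length scale cancel between numerator and denominator), P = [∫_{0}^{0.59} e^(-2·t) dt] / [∫_{0}^{∞} e^(-2·t) dt].
With ∫ e^(-2·t) dt = -e^(-2·t)/2 + C, the region integral is 1/2 - e^(-59/50)/2 and the full one is 1/2.
Evaluating gives P = 0.69272.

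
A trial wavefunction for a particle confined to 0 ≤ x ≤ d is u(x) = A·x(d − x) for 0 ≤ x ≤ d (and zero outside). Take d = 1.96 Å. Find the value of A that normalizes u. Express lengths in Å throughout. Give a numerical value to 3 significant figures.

Require ∫ |u|² dx = 1 over the whole domain.
With u = A·x(d − x), the integral evaluates to A²·[d^5/30].
Setting this equal to 1 gives A² = 1/(d^5/30).
Plugging in d = 1.96 yields A = 1.018.

A ≈ 1.02 Å^(-5/2)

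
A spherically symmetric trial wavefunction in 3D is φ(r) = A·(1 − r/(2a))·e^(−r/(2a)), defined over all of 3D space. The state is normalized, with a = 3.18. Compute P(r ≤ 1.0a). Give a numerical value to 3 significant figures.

P ≈ 0.0343

With dV = 4πr²dr, the probability is ∫|φ|² dV over r ≤ 1.0a.
Normalization gives A² = 1/(8·π·a^3).
Substituting u = r/a, A², 4π and the length scale all cancel in the ratio: P = ∫_{0}^{1.0} u^2·(1 - u/2)^2·e^(-u) du / ∫_{0}^{∞} u^2·(1 - u/2)^2·e^(-u) du.
With ∫ u^2·(1 - u/2)^2·e^(-u) du = -(u^4/4 + u^2 + 2·u + 2)·e^(-u) + C, the region integral is 2 - 21·e^(-1)/4 and the full one is 2.
This evaluates to P = 0.03432.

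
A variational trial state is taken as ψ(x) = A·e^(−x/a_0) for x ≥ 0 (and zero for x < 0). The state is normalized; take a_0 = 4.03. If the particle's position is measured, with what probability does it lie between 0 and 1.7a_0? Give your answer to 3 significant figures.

P ≈ 0.967

The probability is P = ∫ |ψ|² dx over [0, 1.7a_0].
The normalization integral ∫|ψ|²dx over the whole domain equals a_0/2·A², and A² cancels in the ratio.
Let u = x/a_0; then A² and the length scale cancel, so P = ∫_{0}^{1.7} e^(-2·u) du ÷ ∫_{0}^{∞} e^(-2·u) du.
With ∫ e^(-2·u) du = -e^(-2·u)/2 + C, the region integral is 1/2 - e^(-17/5)/2 and the full one is 1/2.
This works out to P = 0.9666.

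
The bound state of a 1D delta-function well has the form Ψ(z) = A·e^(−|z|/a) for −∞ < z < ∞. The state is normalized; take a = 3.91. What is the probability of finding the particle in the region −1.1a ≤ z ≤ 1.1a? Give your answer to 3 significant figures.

P ≈ 0.889

|Ψ|² is the probability density, so P = ∫_{−1.1a}^{1.1a} |Ψ|² dz.
The normalization integral ∫|Ψ|²dz over the whole domain equals a·A², and A² cancels in the ratio.
Both integrals are even about z = 0, so only the z ≥ 0 halves are needed (the factors of 2 cancel). In terms of u = z/a (A² and the length scale cancel between numerator and denominator), P = [∫_{0}^{1.1} e^(-2·u) du] / [∫_{0}^{∞} e^(-2·u) du].
An antiderivative of e^(-2·u) is -e^(-2·u)/2; evaluating from 0 to 1.1 gives 1/2 - e^(-11/5)/2, while the full integral is 1/2.
The result is P = 0.8892.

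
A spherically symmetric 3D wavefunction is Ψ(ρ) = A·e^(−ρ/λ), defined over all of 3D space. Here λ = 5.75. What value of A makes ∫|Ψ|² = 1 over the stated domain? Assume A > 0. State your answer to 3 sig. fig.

We need A² ∫|f|² 4πρ² dρ = 1, taking the integral from 0 to ∞.
In 3D with spherical symmetry the volume element is 4πρ² dρ.
The integral (without the A² prefactor) comes out to π·λ^3.
Substituting λ = 5.75 gives A² = 0.001674, so A = 0.04092.

A ≈ 0.0409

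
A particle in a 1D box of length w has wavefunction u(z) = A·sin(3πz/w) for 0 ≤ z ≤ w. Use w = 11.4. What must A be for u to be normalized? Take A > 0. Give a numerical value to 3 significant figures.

Require ∫ |u|² dz = 1 over the whole domain.
With ∫₀^w sin²(nπz/w) dz = w/2, ∫|u|² dz = A²·(w/2).
Setting this equal to 1 gives A² = 1/(w/2).
With w = 11.4: A² = 0.1754 and A = 0.4189.

A ≈ 0.419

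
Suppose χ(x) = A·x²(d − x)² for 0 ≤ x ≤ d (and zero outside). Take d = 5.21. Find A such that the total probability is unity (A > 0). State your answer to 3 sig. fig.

The normalization condition is ∫|χ|² dx = 1 from 0 to d.
Expanding the polynomial and integrating term by term, ∫|χ|² dx = A²·(d^9/630).
Setting this equal to 1 gives A² = 1/(d^9/630).
Plugging in d = 5.21 yields A = 0.01492.

A ≈ 0.0149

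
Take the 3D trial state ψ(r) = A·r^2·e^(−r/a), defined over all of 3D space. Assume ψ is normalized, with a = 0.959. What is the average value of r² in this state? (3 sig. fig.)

⟨r^2⟩ ≈ 12.9

⟨r²⟩ = ∫ r^2 |ψ|² 4πr² dr over the full domain.
Since the A² factors cancel between numerator and denominator, ⟨r²⟩ = 14·a^2.
With a = 0.959, ⟨r^2⟩ = 12.88.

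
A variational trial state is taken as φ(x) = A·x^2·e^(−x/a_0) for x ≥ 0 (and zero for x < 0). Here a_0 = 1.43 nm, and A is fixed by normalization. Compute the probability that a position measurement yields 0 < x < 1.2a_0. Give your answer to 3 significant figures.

P ≈ 0.0959

The probability is P = ∫ |φ|² dx over [0, 1.2a_0].
Since A² = 1/(3·a_0^5/4), this is the region integral divided by the full normalization integral.
Let u = x/a_0; then A² and the length scale cancel, so P = ∫_{0}^{1.2} u^4·e^(-2·u) du ÷ ∫_{0}^{∞} u^4·e^(-2·u) du.
With ∫ u^4·e^(-2·u) du = -(u^4/2 + u^3 + 3·u^2/2 + 3·u/2 + 3/4)·e^(-2·u) + C, the region integral is ≈ 0.071901 and the full one is 3/4.
This works out to P = 0.09587.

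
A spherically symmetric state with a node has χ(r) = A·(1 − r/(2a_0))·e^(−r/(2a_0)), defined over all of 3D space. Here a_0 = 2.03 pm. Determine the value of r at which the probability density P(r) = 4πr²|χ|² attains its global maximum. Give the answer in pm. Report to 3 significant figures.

r ≈ 10.6 pm

Differentiate P(r) = 4πr²|χ|² with respect to r and set to zero.
Solving yields r = a_0·(√(5) + 3).
With a_0 = 2.03, the most probable radial distance is 10.63 pm.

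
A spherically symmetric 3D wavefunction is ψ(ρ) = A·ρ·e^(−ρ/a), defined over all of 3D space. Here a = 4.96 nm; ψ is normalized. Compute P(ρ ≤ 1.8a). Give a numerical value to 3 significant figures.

P ≈ 0.294

Integrate the radial probability density 4πρ²|ψ|² over ρ ≤ 1.8a.
Normalization gives A² = 1/(3·π·a^5).
Let u = ρ/a; then A², 4π and the length scale all cancel, so P = ∫_{0}^{1.8} u^4·e^(-2·u) du ÷ ∫_{0}^{∞} u^4·e^(-2·u) du.
Using ∫ u^4·e^(-2·u) du = -(u^4/2 + u^3 + 3·u^2/2 + 3·u/2 + 3/4)·e^(-2·u), the numerator is ≈ 0.22017 and the denominator is 3/4.
This evaluates to P = 0.2936.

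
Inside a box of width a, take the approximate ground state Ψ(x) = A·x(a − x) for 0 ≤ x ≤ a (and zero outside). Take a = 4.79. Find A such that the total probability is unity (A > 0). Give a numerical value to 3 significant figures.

Normalization requires ∫|Ψ|² dx = 1, integrated from 0 to a.
With Ψ = A·x(a − x), the integral evaluates to A²·[a^5/30].
Plugging in a = 4.79 yields A = 0.1091.

A ≈ 0.109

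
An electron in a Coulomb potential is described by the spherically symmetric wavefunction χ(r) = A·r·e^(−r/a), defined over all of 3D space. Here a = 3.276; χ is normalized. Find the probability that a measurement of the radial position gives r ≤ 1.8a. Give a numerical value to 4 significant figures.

P ≈ 0.2936

With dV = 4πr²dr, the probability is ∫|χ|² dV over r ≤ 1.8a.
A² is fixed by ∫₀^∞ 4πr²|χ|² dr = 1, i.e. A² = (3·π·a^5)^(−1).
In terms of u = r/a (A², 4π and the length scale all cancel between numerator and denominator), P = [∫_{0}^{1.8} u^4·e^(-2·u) du] / [∫_{0}^{∞} u^4·e^(-2·u) du].
With ∫ u^4·e^(-2·u) du = -(u^4/2 + u^3 + 3·u^2/2 + 3·u/2 + 3/4)·e^(-2·u) + C, the region integral is ≈ 0.220171 and the full one is 3/4.
This evaluates to P = 0.29356.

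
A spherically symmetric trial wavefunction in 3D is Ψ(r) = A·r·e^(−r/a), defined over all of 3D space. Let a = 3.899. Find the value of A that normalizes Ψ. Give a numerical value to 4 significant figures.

Normalization requires ∫|Ψ|² 4πr² dr = 1, integrated from 0 to ∞.
With Ψ = A·r·e^(−r/a), the integral evaluates to A²·[3·π·a^5].
So A² = (3·π·a^5)^(−1).
Plugging in a = 3.899 yields A = 0.010851.

A ≈ 0.01085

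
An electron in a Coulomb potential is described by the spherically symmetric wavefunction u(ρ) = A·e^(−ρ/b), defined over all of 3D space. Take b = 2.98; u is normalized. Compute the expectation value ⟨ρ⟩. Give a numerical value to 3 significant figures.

⟨ρ⟩ = ∫ ρ |u|² 4πρ² dρ over the full domain.
Evaluating both integrals, ⟨ρ⟩ = 3·b/2.
Putting b = 2.98 gives 4.470.

⟨ρ⟩ ≈ 4.47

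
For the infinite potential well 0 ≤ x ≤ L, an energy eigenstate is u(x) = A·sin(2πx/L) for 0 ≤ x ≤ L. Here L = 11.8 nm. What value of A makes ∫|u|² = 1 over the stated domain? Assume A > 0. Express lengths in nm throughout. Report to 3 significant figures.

A ≈ 0.412 nm^(-1/2)

The normalization condition is ∫|u|² dx = 1 from 0 to L.
The integral (without the A² prefactor) comes out to L/2.
Hence A² = 1/[L/2].
Plugging in L = 11.8 yields A = 0.4117.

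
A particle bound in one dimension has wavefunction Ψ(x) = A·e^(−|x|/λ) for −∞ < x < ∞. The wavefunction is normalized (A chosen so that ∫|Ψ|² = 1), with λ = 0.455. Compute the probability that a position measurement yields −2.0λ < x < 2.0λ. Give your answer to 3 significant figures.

|Ψ|² is the probability density, so P = ∫_{−2.0λ}^{2.0λ} |Ψ|² dx.
Since A² = 1/(λ), this is the region integral divided by the full normalization integral.
By symmetry take twice the x ≥ 0 contribution in numerator and denominator; the 2's cancel. In terms of u = x/λ (A² and the length scale cancel between numerator and denominator), P = [∫_{0}^{2.0} e^(-2·u) du] / [∫_{0}^{∞} e^(-2·u) du].
An antiderivative of e^(-2·u) is -e^(-2·u)/2; evaluating from 0 to 2.0 gives 1/2 - e^(-4)/2, while the full integral is 1/2.
The result is P = 0.9817.

P ≈ 0.982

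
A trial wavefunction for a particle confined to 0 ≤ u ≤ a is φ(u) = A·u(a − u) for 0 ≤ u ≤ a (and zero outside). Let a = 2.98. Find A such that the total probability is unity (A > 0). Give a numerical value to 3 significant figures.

A ≈ 0.357

Normalization requires ∫|φ|² du = 1, integrated from 0 to a.
The integral (without the A² prefactor) comes out to a^5/30.
Hence A² = 1/[a^5/30].
Substituting a = 2.98 gives A² = 0.1277, so A = 0.3573.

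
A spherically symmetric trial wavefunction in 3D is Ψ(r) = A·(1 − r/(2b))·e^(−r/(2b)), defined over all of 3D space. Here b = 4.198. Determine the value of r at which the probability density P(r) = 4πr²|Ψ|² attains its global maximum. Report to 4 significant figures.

r ≈ 21.98

Differentiate P(r) = 4πr²|Ψ|² with respect to r and set to zero.
This gives r = b·(√(5) + 3).
With b = 4.198, the most probable radial distance is 21.981.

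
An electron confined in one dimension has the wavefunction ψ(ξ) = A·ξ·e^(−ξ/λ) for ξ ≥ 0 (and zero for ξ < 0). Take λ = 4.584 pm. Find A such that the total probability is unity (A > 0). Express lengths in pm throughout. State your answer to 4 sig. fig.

A ≈ 0.2038 pm^(-3/2)

Normalization requires ∫|ψ|² dξ = 1, integrated from 0 to ∞.
Recall ∫₀^∞ ξ^m e^(−ξ/β) dξ = m!·β^(m+1), the integral (without the A² prefactor) comes out to λ^3/4.
Setting this equal to 1 gives A² = 1/(λ^3/4).
With λ = 4.584: A² = 0.041527 and A = 0.20378.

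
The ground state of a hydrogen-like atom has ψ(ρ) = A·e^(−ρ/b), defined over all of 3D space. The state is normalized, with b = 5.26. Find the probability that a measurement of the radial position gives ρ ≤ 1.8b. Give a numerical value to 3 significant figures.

P ≈ 0.697

With dV = 4πρ²dρ, the probability is ∫|ψ|² dV over ρ ≤ 1.8b.
Normalization gives A² = 1/(π·b^3).
In terms of u = ρ/b (A², 4π and the length scale all cancel between numerator and denominator), P = [∫_{0}^{1.8} u^2·e^(-2·u) du] / [∫_{0}^{∞} u^2·e^(-2·u) du].
An antiderivative of u^2·e^(-2·u) is -(2·u^2 + 2·u + 1)·e^(-2·u)/4; evaluating from 0 to 1.8 gives 1/4 - 277·e^(-18/5)/100, while the full integral is 1/4.
The region integral divided by the full integral gives P = 0.6973.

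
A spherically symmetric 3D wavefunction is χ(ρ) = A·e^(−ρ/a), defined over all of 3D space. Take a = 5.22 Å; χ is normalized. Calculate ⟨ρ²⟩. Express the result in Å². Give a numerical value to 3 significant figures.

The expectation value is the |χ|²-weighted average of ρ^2: ∫ ρ^2|χ|² 4πρ² dρ.
With ∫₀^∞ ρ^4 e^(−αρ) dρ = 4!/α^5, since the A² factors cancel between numerator and denominator, ⟨ρ²⟩ = 3·a^2.
With a = 5.22, ⟨ρ^2⟩ = 81.75.

⟨ρ^2⟩ ≈ 81.7 Å^2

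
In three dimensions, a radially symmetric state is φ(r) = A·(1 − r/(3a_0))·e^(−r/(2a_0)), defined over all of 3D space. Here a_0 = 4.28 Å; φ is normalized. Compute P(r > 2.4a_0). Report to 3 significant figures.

P ≈ 0.653

With dV = 4πr²dr, the probability is ∫|φ|² dV over r > 2.4a_0.
The full normalization integral is A²·[8·π·a_0^3/3] = 1, fixing A².
In terms of u = r/a_0 (A², 4π and the length scale all cancel between numerator and denominator), P = [∫_{2.4}^{∞} u^2·(1 - u/3)^2·e^(-u) du] / [∫_{0}^{∞} u^2·(1 - u/3)^2·e^(-u) du].
With ∫ u^2·(1 - u/3)^2·e^(-u) du = (-u^4 + 2·u^3 - 3·u^2 - 6·u - 6)·e^(-u)/9 + C, the region integral is 9002·e^(-12/5)/1875 and the full one is 2/3.
This evaluates to P = 0.6533.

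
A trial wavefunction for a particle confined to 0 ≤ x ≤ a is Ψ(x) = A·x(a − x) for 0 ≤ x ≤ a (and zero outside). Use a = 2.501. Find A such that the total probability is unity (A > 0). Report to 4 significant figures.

A ≈ 0.5537

Require ∫ |Ψ|² dx = 1 over the whole domain.
The integral (without the A² prefactor) comes out to a^5/30.
Substituting a = 2.501 gives A² = 0.30659, so A = 0.55370.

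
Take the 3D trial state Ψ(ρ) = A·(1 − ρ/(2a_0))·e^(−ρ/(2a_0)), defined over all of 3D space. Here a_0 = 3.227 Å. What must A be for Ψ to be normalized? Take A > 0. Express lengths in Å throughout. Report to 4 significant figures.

The normalization condition is ∫|Ψ|² 4πρ² dρ = 1 from 0 to ∞.
Using ∫₀^∞ ρⁿ e^(−αρ) dρ = n!/αⁿ⁺¹, with Ψ = A·(1 − ρ/(2a_0))·e^(−ρ/(2a_0)), the integral evaluates to A²·[8·π·a_0^3].
Hence A² = 1/[8·π·a_0^3].
With a_0 = 3.227: A² = 0.0011840 and A = 0.034410.

A ≈ 0.03441 Å^(-3/2)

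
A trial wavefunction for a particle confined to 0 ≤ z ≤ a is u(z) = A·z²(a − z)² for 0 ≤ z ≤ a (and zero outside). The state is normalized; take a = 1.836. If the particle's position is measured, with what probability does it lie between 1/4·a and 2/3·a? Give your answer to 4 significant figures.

P ≈ 0.8062

|u|² is the probability density, so P = ∫_{1/4·a}^{2/3·a} |u|² dz.
Since A² = 1/(a^9/630), this is the region integral divided by the full normalization integral.
In terms of t = z/a (A² and the length scale cancel between numerator and denominator), P = [∫_{1/4}^{2/3} t^4·(1 - t)^4 dt] / [∫_{0}^{1} t^4·(1 - t)^4 dt].
Using ∫ t^4·(1 - t)^4 dt = t^5·(70·t^4 - 315·t^3 + 540·t^2 - 420·t + 126)/630, the numerator is ≈ 0.00127973 and the denominator is 1/630.
Taking the ratio, P = 0.80623.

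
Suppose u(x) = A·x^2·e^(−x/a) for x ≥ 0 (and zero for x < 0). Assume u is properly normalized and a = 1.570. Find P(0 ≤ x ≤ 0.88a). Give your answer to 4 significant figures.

P ≈ 0.03359

P = ∫_{0}^{0.88a} |u(x)|² dx.
With A² fixed by ∫|u|² = 1, i.e. A² = (3·a^5/4)^(−1), substitute and integrate.
In terms of t = x/a (A² and the length scale cancel between numerator and denominator), P = [∫_{0}^{0.88} t^4·e^(-2·t) dt] / [∫_{0}^{∞} t^4·e^(-2·t) dt].
Using ∫ t^4·e^(-2·t) dt = -(t^4/2 + t^3 + 3·t^2/2 + 3·t/2 + 3/4)·e^(-2·t), the numerator is ≈ 0.0251888 and the denominator is 3/4.
This works out to P = 0.033585.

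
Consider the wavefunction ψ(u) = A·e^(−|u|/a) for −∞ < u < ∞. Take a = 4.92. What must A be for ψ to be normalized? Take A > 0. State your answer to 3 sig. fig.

A ≈ 0.451

We need A² ∫|f|² du = 1, taking the integral from −∞ to ∞.
With ψ = A·e^(−|u|/a), the integral evaluates to A²·[a].
So A² = (a)^(−1).
Substituting a = 4.92 gives A² = 0.2033, so A = 0.4508.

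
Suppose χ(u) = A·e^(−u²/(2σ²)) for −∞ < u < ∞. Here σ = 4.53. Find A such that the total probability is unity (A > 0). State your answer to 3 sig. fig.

A ≈ 0.353

The normalization condition is ∫|χ|² du = 1 from −∞ to ∞.
Differentiating ∫e^(−αu²) du = √(π/α) under α to get the higher moments, the integral (without the A² prefactor) comes out to √(π)·σ.
Hence A² = 1/[√(π)·σ].
Substituting σ = 4.53 gives A² = 0.1245, so A = 0.3529.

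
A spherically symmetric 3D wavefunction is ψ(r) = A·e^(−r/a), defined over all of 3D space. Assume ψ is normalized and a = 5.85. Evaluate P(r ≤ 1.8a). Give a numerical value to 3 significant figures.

P ≈ 0.697

P = ∫ |ψ|² 4πr² dr over r ≤ 1.8a.
The full normalization integral is A²·[π·a^3] = 1, fixing A².
In terms of u = r/a (A², 4π and the length scale all cancel between numerator and denominator), P = [∫_{0}^{1.8} u^2·e^(-2·u) du] / [∫_{0}^{∞} u^2·e^(-2·u) du].
With ∫ u^2·e^(-2·u) du = -(2·u^2 + 2·u + 1)·e^(-2·u)/4 + C, the region integral is 1/4 - 277·e^(-18/5)/100 and the full one is 1/4.
The region integral divided by the full integral gives P = 0.6973.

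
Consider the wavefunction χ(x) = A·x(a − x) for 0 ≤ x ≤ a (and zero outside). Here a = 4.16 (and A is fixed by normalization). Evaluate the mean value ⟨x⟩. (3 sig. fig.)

⟨x⟩ ≈ 2.08

The expectation value is the |χ|²-weighted average of x: ∫ x|χ|² dx.
Expanding the polynomial and integrating term by term, evaluating both integrals, ⟨x⟩ = a/2.
Putting a = 4.16 gives 2.080.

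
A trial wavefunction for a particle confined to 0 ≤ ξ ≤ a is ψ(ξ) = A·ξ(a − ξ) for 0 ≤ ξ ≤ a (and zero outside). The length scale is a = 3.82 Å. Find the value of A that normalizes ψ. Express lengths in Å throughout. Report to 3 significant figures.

We need A² ∫|f|² dξ = 1, taking the integral from 0 to a.
Carrying out the integral gives A² · a^5/30.
Hence A² = 1/[a^5/30].
Plugging in a = 3.82 yields A = 0.1920.

A ≈ 0.192 Å^(-5/2)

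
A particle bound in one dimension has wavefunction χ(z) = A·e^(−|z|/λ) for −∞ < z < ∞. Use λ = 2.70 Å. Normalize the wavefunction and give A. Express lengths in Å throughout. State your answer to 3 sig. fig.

A ≈ 0.609 Å^(-1/2)

Normalization requires ∫|χ|² dz = 1, integrated from −∞ to ∞.
Recall ∫₀^∞ z^m e^(−z/β) dz = m!·β^(m+1), ∫|χ|² dz = A²·(λ).
Plugging in λ = 2.70 yields A = 0.6086.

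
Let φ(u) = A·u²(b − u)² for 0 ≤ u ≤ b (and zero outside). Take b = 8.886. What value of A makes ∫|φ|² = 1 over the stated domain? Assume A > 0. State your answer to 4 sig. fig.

The normalization condition is ∫|φ|² du = 1 from 0 to b.
Expanding the polynomial and integrating term by term, the integral (without the A² prefactor) comes out to b^9/630.
Setting this equal to 1 gives A² = 1/(b^9/630).
With b = 8.886: A² = 0.0000018238 and A = 0.0013505.

A ≈ 0.001350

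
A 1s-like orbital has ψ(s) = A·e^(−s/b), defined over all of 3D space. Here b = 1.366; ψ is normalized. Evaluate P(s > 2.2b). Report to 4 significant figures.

With dV = 4πs²ds, the probability is ∫|ψ|² dV over s > 2.2b.
A² is fixed by ∫₀^∞ 4πs²|ψ|² ds = 1, i.e. A² = (π·b^3)^(−1).
In terms of u = s/b (A², 4π and the length scale all cancel between numerator and denominator), P = [∫_{2.2}^{∞} u^2·e^(-2·u) du] / [∫_{0}^{∞} u^2·e^(-2·u) du].
An antiderivative of u^2·e^(-2·u) is -(2·u^2 + 2·u + 1)·e^(-2·u)/4; evaluating from 2.2 to ∞ gives 377·e^(-22/5)/100, while the full integral is 1/4.
The region integral divided by the full integral gives P = 0.18514.

P ≈ 0.1851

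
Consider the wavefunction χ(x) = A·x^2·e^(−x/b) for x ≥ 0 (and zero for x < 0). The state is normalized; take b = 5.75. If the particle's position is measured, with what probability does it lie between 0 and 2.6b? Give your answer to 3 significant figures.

|χ|² is the probability density, so P = ∫_{0}^{2.6b} |χ|² dx.
Since A² = 1/(3·b^5/4), this is the region integral divided by the full normalization integral.
Let u = x/b; then A² and the length scale cancel, so P = ∫_{0}^{2.6} u^4·e^(-2·u) du ÷ ∫_{0}^{∞} u^4·e^(-2·u) du.
An antiderivative of u^4·e^(-2·u) is -(u^4/2 + u^3 + 3·u^2/2 + 3·u/2 + 3/4)·e^(-2·u); evaluating from 0 to 2.6 gives ≈ 0.44540, while the full integral is 3/4.
The result is P = 0.5939.

P ≈ 0.594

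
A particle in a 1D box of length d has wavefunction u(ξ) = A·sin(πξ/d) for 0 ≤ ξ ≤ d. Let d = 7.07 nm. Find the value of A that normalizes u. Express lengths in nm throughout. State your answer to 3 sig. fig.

We need A² ∫|f|² dξ = 1, taking the integral from 0 to d.
Using sin²θ = (1 − cos 2θ)/2, with u = A·sin(πξ/d), the integral evaluates to A²·[d/2].
So A² = (d/2)^(−1).
Substituting d = 7.07 gives A² = 0.2829, so A = 0.5319.

A ≈ 0.532 nm^(-1/2)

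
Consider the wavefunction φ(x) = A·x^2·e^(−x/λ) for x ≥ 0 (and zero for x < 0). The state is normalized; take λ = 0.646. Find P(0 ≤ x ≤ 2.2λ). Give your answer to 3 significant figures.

P ≈ 0.449

P = ∫_{0}^{2.2λ} |φ(x)|² dx.
Since A² = 1/(3·λ^5/4), this is the region integral divided by the full normalization integral.
In terms of u = x/λ (A² and the length scale cancel between numerator and denominator), P = [∫_{0}^{2.2} u^4·e^(-2·u) du] / [∫_{0}^{∞} u^4·e^(-2·u) du].
Using ∫ u^4·e^(-2·u) du = -(u^4/2 + u^3 + 3·u^2/2 + 3·u/2 + 3/4)·e^(-2·u), the numerator is ≈ 0.33661 and the denominator is 3/4.
Evaluating gives P = 0.4488.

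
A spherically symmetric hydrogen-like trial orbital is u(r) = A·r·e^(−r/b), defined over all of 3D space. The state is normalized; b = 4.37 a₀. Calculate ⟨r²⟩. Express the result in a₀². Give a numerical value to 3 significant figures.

⟨r^2⟩ ≈ 143 a₀^2

The expectation value is the |u|²-weighted average of r^2: ∫ r^2|u|² 4πr² dr.
With ∫₀^∞ r^6 e^(−αr) dr = 6!/α^7, evaluating both integrals, ⟨r²⟩ = 15·b^2/2.
Putting b = 4.37 gives 143.2.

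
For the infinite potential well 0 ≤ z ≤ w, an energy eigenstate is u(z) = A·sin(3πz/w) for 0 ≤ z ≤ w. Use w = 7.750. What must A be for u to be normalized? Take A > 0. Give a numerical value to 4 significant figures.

A ≈ 0.5080

Normalization requires ∫|u|² dz = 1, integrated from 0 to w.
With ∫₀^w sin²(nπz/w) dz = w/2, carrying out the integral gives A² · w/2.
So A² = (w/2)^(−1).
Plugging in w = 7.750 yields A = 0.50800.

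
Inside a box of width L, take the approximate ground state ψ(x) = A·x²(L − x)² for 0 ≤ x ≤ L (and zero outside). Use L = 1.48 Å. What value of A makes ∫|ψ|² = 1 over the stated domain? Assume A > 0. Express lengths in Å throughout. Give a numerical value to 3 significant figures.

Normalization requires ∫|ψ|² dx = 1, integrated from 0 to L.
Expanding the polynomial and integrating term by term, carrying out the integral gives A² · L^9/630.
Substituting L = 1.48 gives A² = 18.49, so A = 4.300.

A ≈ 4.30 Å^(-9/2)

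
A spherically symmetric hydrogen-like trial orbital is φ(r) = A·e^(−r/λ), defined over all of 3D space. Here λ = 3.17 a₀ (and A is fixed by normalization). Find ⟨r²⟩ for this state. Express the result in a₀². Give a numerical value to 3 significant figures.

⟨r^2⟩ ≈ 30.1 a₀^2

By definition ⟨r²⟩ = ∫ r^2 |φ(r)|² 4πr² dr.
Since the A² factors cancel between numerator and denominator, ⟨r²⟩ = 3·λ^2.
Putting λ = 3.17 gives 30.15.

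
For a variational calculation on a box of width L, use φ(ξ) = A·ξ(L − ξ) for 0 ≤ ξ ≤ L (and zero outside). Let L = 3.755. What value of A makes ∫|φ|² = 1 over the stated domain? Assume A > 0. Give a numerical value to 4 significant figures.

A ≈ 0.2005

Normalization requires ∫|φ|² dξ = 1, integrated from 0 to L.
The integral (without the A² prefactor) comes out to L^5/30.
Setting this equal to 1 gives A² = 1/(L^5/30).
With L = 3.755: A² = 0.040186 and A = 0.20046.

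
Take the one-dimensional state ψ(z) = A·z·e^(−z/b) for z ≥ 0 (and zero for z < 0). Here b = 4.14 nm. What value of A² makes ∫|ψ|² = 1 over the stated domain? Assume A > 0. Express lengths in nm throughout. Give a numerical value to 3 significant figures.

The normalization condition is ∫|ψ|² dz = 1 from 0 to ∞.
The integral (without the A² prefactor) comes out to b^3/4.
Plugging in b = 4.14 yields A = 0.2374.

A^2 ≈ 0.0564 nm^(-3)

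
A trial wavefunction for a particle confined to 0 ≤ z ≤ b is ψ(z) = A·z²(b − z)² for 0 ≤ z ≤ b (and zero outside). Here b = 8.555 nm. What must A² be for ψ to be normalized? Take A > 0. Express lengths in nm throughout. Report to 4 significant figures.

Normalization requires ∫|ψ|² dz = 1, integrated from 0 to b.
The integral (without the A² prefactor) comes out to b^9/630.
Plugging in b = 8.555 yields A = 0.0016021.

A^2 ≈ 0.000002567 nm^(-9)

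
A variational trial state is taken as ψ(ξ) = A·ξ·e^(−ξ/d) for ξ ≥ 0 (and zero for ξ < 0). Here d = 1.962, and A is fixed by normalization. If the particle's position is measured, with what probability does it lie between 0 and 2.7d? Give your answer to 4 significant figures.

|ψ|² is the probability density, so P = ∫_{0}^{2.7d} |ψ|² dξ.
Since A² = 1/(d^3/4), this is the region integral divided by the full normalization integral.
Let u = ξ/d; then A² and the length scale cancel, so P = ∫_{0}^{2.7} u^2·e^(-2·u) du ÷ ∫_{0}^{∞} u^2·e^(-2·u) du.
An antiderivative of u^2·e^(-2·u) is -(2·u^2 + 2·u + 1)·e^(-2·u)/4; evaluating from 0 to 2.7 gives 1/4 - 1049·e^(-27/5)/200, while the full integral is 1/4.
This works out to P = 0.90524.

P ≈ 0.9052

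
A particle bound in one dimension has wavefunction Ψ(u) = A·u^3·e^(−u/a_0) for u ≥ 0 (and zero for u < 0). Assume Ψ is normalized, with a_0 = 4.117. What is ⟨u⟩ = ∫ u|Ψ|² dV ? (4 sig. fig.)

⟨u⟩ ≈ 14.41

By definition ⟨u⟩ = ∫ u |Ψ(u)|² du.
Since the A² factors cancel between numerator and denominator, ⟨u⟩ = 7·a_0/2.
With a_0 = 4.117, ⟨u⟩ = 14.410.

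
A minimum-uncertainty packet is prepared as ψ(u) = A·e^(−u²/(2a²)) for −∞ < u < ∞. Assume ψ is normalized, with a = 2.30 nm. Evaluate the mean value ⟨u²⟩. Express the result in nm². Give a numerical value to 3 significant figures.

The expectation value is the |ψ|²-weighted average of u^2: ∫ u^2|ψ|² du.
Differentiating ∫e^(−αu²) du = √(π/α) under α to get the higher moments, since the A² factors cancel between numerator and denominator, ⟨u²⟩ = a^2/2.
With a = 2.30, ⟨u^2⟩ = 2.645.

⟨u^2⟩ ≈ 2.65 nm^2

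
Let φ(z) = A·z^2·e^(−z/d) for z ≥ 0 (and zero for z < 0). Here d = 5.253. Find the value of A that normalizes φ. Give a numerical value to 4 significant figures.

The normalization condition is ∫|φ|² dz = 1 from 0 to ∞.
With φ = A·z^2·e^(−z/d), the integral evaluates to A²·[3·d^5/4].
Hence A² = 1/[3·d^5/4].
With d = 5.253: A² = 0.00033335 and A = 0.018258.

A ≈ 0.01826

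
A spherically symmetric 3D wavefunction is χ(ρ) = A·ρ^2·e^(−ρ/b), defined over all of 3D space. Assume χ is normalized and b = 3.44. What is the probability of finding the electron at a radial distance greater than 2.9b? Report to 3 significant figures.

P = ∫ |χ|² 4πρ² dρ over ρ > 2.9b.
Normalization gives A² = 1/(45·π·b^7/2).
Let u = ρ/b; then A², 4π and the length scale all cancel, so P = ∫_{2.9}^{∞} u^6·e^(-2·u) du ÷ ∫_{0}^{∞} u^6·e^(-2·u) du.
An antiderivative of u^6·e^(-2·u) is -(4·u^6 + 12·u^5 + 30·u^4 + 60·u^3 + 90·u^2 + 90·u + 45)·e^(-2·u)/8; evaluating from 2.9 to ∞ gives ≈ 3.5910, while the full integral is 45/8.
This evaluates to P = 0.6384.

P ≈ 0.638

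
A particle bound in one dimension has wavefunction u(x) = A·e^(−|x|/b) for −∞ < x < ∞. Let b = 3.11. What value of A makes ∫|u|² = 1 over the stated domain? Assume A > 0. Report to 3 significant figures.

The normalization condition is ∫|u|² dx = 1 from −∞ to ∞.
With ∫₀^∞ x^0 e^(−αx) dx = 0!/α^1, with u = A·e^(−|x|/b), the integral evaluates to A²·[b].
Setting this equal to 1 gives A² = 1/(b).
With b = 3.11: A² = 0.3215 and A = 0.5670.

A ≈ 0.567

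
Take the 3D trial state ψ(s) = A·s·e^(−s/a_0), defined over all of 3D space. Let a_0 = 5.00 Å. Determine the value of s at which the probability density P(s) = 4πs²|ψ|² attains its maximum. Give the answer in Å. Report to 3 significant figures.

s ≈ 10.0 Å

Set d/ds [P(s) = 4πs²|ψ|²] = 0 and solve for s > 0.
Solving yields s = 2·a_0.
With a_0 = 5.00, the most probable radial distance is 10.00 Å.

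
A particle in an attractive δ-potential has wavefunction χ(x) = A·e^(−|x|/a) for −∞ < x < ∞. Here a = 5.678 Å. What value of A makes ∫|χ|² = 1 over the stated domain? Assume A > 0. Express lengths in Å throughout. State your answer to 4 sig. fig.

Require ∫ |χ|² dx = 1 over the whole domain.
With ∫₀^∞ x^0 e^(−αx) dx = 0!/α^1, ∫|χ|² dx = A²·(a).
Substituting a = 5.678 gives A² = 0.17612, so A = 0.41966.

A ≈ 0.4197 Å^(-1/2)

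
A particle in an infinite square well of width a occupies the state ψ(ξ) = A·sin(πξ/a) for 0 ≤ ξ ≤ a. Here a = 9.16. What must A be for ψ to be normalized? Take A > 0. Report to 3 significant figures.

A ≈ 0.467

We need A² ∫|f|² dξ = 1, taking the integral from 0 to a.
With ∫₀^a sin²(nπξ/a) dξ = a/2, ∫|ψ|² dξ = A²·(a/2).
Hence A² = 1/[a/2].
Substituting a = 9.16 gives A² = 0.2183, so A = 0.4673.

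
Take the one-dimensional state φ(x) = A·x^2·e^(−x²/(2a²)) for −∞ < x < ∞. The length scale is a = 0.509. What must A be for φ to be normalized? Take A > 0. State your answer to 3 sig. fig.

We need A² ∫|f|² dx = 1, taking the integral from −∞ to ∞.
Differentiating ∫e^(−αx²) dx = √(π/α) under α to get the higher moments, ∫|φ|² dx = A²·(3·√(π)·a^5/4).
Setting this equal to 1 gives A² = 1/(3·√(π)·a^5/4).
Substituting a = 0.509 gives A² = 22.02, so A = 4.692.

A ≈ 4.69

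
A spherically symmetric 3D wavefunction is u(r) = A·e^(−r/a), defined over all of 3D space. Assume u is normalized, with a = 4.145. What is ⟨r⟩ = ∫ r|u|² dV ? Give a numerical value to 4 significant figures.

⟨r⟩ ≈ 6.218

The expectation value is the |u|²-weighted average of r: ∫ r|u|² 4πr² dr.
Using ∫₀^∞ rⁿ e^(−αr) dr = n!/αⁿ⁺¹, since the A² factors cancel between numerator and denominator, ⟨r⟩ = 3·a/2.
Putting a = 4.145 gives 6.2175.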